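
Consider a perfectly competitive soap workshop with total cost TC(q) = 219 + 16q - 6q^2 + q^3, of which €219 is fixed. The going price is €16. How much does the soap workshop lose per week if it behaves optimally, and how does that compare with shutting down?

Profit = -€187 at q = 4

AVC = 16 - 6q + q^2; min AVC = €7 at q = 3. Since P = €16 ≥ min AVC, the firm produces.
With MC = 16 - 12q + 3q^2, P = MC on the upward-sloping part at q* = 4.
TR = 16·4 = 64. TC = 219 + 32 = 251. Profit = 64 − 251 = -€187.
Shutting down would mean losing the fixed cost of €219, so operating at a loss of €187 is better by €32.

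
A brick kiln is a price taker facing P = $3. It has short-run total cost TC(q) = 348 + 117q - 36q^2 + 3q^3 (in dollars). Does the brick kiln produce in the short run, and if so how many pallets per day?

Shut down

From TC, MC = TC'(q) = 117 - 72q + 9q^2 and AVC = VC/q = 117 - 36q + 3q^2.
AVC is minimized where dAVC/dq = -36 + 6q = 0, at q = 6; min AVC = 117 - 36·6 + 3·6^2 = $9.
With P < min AVC ($3 < $9), every unit sold adds to the loss.
Best response: produce nothing and absorb the $348 fixed cost.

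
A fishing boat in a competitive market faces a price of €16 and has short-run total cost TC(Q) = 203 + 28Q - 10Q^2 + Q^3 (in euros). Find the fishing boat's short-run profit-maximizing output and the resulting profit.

AVC = 28 - 10Q + Q^2 has its minimum €3 at Q = 5; price €16 clears that bar, so the firm operates.
With MC = 28 - 20Q + 3Q^2, P = MC on the upward-sloping part at Q* = 6.
TR = 16·6 = 96. TC = 203 + 24 = 227. Profit = 96 − 227 = -€131.
That loss of €131 beats the €203 the firm would lose by shutting down; producing recovers €72 of fixed cost.

Profit = -€131 at Q = 6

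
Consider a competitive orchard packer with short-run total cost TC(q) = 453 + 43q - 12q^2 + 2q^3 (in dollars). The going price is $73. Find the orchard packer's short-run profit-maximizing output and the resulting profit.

AVC = 43 - 12q + 2q^2 has its minimum $25 at q = 3; price $73 clears that bar, so the firm operates.
With MC = 43 - 24q + 6q^2, P = MC on the upward-sloping part at q* = 5.
TR = 73·5 = 365. TC = 453 + 165 = 618. Profit = 365 − 618 = -$253.
Shutting down would mean losing the fixed cost of $453, so operating at a loss of $253 is better by $200.

Profit = -$253 at q = 5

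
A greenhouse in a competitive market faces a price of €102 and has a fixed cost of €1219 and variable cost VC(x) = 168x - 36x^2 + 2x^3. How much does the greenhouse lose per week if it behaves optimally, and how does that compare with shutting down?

Profit = -€251 at x = 11

AVC = 168 - 36x + 2x^2; min AVC = €6 at x = 9. Since P = €102 ≥ min AVC, the firm produces.
MC = 168 - 72x + 6x^2. Setting P = MC and taking the root on the rising branch gives x* = 11.
TR = 102·11 = 1122. TC = 1219 + 154 = 1373. Profit = 1122 − 1373 = -€251.
By producing, the firm covers all variable cost plus €968 of fixed cost; shutting down would lose the full €1219.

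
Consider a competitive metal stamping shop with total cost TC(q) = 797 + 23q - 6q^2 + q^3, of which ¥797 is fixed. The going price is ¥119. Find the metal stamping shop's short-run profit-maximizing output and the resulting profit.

Profit = -¥157 at q = 8

AVC = 23 - 6q + q^2; min AVC = ¥14 at q = 3. Since P = ¥119 ≥ min AVC, the firm produces.
With MC = 23 - 12q + 3q^2, P = MC on the upward-sloping part at q* = 8.
TR = 119·8 = 952. TC = 797 + 312 = 1109. Profit = 952 − 1109 = -¥157.
Shutting down would mean losing the fixed cost of ¥797, so operating at a loss of ¥157 is better by ¥640.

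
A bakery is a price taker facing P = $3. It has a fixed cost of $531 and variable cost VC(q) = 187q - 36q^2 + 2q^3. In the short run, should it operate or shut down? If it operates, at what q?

Variable cost is VC = 187q - 36q^2 + 2q^3, so AVC = VC/q = 187 - 36q + 2q^2 and MC = dTC/dq = 187 - 72q + 6q^2.
AVC is minimized where dAVC/dq = -36 + 4q = 0, at q = 9; min AVC = 187 - 36·9 + 2·9^2 = $25.
With P < min AVC ($3 < $25), every unit sold adds to the loss.
Best response: produce nothing and absorb the $531 fixed cost.

Shut down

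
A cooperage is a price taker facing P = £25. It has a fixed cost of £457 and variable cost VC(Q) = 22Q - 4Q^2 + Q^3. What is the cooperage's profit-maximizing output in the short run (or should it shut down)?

Variable cost is VC = 22Q - 4Q^2 + Q^3, so AVC = VC/Q = 22 - 4Q + Q^2 and MC = dTC/dQ = 22 - 8Q + 3Q^2.
AVC is minimized where dAVC/dQ = -4 + 2Q = 0, at Q = 2; min AVC = 22 - 4·2 + 2^2 = £18.
Since P = £25 ≥ min AVC = £18, price covers variable cost and the firm should produce.
Solving P = MC: -3 - 8Q + 3Q^2 = 0 ⇒ Q = -1/3 or 3. On the upward-sloping branch, Q* = 3.
Check: AVC at Q = 3 is £19 ≤ P, so revenue covers variable cost.
Profit = P·Q − TC = 25·3 − 514 = -£439, a loss, but smaller than the £457 fixed cost the firm would lose by shutting down.

Produce at Q = 3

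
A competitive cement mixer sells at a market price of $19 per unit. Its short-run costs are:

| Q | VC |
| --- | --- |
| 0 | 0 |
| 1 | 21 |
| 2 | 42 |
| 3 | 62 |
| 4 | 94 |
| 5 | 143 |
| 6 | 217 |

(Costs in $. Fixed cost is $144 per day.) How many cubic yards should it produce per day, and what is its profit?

Tabulate TR − TC: Q=0: -144; Q=1: -146; Q=2: -148; Q=3: -149; Q=4: -162; Q=5: -192; Q=6: -247.
Profit is highest at Q = 0. Equivalently, the lowest AVC in the table is 62/3 ≈ $20.67 at Q = 3, and P = $19 falls below it — price never covers variable cost, so the firm shuts down and loses only its fixed cost.

Q = 0 (shut down); profit = -$144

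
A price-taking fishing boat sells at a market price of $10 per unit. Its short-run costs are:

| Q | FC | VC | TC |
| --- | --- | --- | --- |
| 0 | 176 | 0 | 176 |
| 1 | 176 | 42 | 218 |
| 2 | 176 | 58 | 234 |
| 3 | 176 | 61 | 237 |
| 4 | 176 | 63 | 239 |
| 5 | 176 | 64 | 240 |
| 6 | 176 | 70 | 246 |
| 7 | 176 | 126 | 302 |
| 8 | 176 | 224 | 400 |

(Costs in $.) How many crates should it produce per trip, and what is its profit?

Tabulate TR − TC: Q=0: -176; Q=1: -208; Q=2: -214; Q=3: -207; Q=4: -199; Q=5: -190; Q=6: -186; Q=7: -232; Q=8: -320.
Profit is highest at Q = 0. Equivalently, the lowest AVC in the table is 70/6 ≈ $11.67 at Q = 6, and P = $10 falls below it — price never covers variable cost, so the firm shuts down and loses only its fixed cost.

Q = 0 (shut down); profit = -$176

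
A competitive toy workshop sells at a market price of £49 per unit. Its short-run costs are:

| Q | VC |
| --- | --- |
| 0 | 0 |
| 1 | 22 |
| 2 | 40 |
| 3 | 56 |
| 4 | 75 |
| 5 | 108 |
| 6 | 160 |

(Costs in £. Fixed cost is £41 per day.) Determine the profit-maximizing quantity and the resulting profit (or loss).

Compute π = P·Q − TC at each output: Q=0: -41; Q=1: -14; Q=2: 17; Q=3: 50; Q=4: 80; Q=5: 96; Q=6: 93.
Profit is maximized at Q = 5. AVC there is 108/5 = £21.60 ≤ P, so producing beats shutting down (which would give -£41).

Q = 5; profit = £96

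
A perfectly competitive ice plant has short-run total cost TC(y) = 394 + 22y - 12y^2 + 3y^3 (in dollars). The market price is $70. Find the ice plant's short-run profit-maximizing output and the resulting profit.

Profit = -$202 at y = 4

AVC = 22 - 12y + 3y^2; min AVC = $10 at y = 2. Since P = $70 ≥ min AVC, the firm produces.
MC = 22 - 24y + 9y^2. Setting P = MC and taking the root on the rising branch gives y* = 4.
TR = 70·4 = 280. TC = 394 + 88 = 482. Profit = 280 − 482 = -$202.
That loss of $202 beats the $394 the firm would lose by shutting down; producing recovers $192 of fixed cost.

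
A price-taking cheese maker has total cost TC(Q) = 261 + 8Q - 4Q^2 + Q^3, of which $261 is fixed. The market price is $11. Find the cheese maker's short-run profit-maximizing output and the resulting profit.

Profit = -$243 at Q = 3

AVC = 8 - 4Q + Q^2 has its minimum $4 at Q = 2; price $11 clears that bar, so the firm operates.
MC = 8 - 8Q + 3Q^2. Setting P = MC and taking the root on the rising branch gives Q* = 3.
TR = 11·3 = 33. TC = 261 + 15 = 276. Profit = 33 − 276 = -$243.
Shutting down would mean losing the fixed cost of $261, so operating at a loss of $243 is better by $18.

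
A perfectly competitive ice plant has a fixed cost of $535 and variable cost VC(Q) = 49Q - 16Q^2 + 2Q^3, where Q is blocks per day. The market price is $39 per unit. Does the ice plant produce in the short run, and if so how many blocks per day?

From TC, MC = TC'(Q) = 49 - 32Q + 6Q^2 and AVC = VC/Q = 49 - 16Q + 2Q^2.
AVC hits its minimum where MC = AVC, at Q = 4, giving min AVC = 49 - 16·4 + 2·4^2 = $17.
Because $39 ≥ $17, revenue can cover variable cost; the firm operates.
P = MC gives 10 - 32Q + 6Q^2 = 0, with roots 1/3 and 5. Take the larger (rising MC): Q* = 5.
Check: AVC at Q = 5 is $19 ≤ P, so revenue covers variable cost.
Profit = P·Q − TC = 39·5 − 630 = -$435, a loss, but smaller than the $535 fixed cost the firm would lose by shutting down.

Produce at Q = 5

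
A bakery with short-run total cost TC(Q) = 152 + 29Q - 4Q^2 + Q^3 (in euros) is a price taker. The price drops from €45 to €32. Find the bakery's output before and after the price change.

AVC = 29 - 4Q + Q^2, minimized at Q = 2 where min AVC = €25. MC = 29 - 8Q + 3Q^2.
At P = €45 ≥ min AVC, set P = MC on the rising branch: Q = 4.
At P = €32 ≥ min AVC, set P = MC: Q = 3. The firm stays open but cuts output.

Output falls from 4 to 3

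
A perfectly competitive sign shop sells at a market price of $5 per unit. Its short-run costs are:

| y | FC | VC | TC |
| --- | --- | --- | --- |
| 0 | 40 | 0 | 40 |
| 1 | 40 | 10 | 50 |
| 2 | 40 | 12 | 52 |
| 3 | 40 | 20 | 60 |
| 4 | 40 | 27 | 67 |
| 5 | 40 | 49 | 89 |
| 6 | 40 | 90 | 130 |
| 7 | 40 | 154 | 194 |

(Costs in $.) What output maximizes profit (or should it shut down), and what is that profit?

y = 0 (shut down); profit = -$40

Compute π = P·y − TC at each output: y=0: -40; y=1: -45; y=2: -42; y=3: -45; y=4: -47; y=5: -64; y=6: -100; y=7: -159.
Profit is highest at y = 0. Equivalently, the lowest AVC in the table is 12/2 ≈ $6 at y = 2, and P = $5 falls below it — price never covers variable cost, so the firm shuts down and loses only its fixed cost.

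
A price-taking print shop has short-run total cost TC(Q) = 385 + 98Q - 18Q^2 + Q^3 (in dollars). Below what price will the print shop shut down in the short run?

The firm shuts down when price falls below the minimum of average variable cost. AVC = VC/Q = 98 - 18Q + Q^2.
dAVC/dQ = -18 + 2Q = 0 gives Q = 9. min AVC = 98 - 18·9 + 9^2 = 17.
So the shutdown price is $17.

$17 per unit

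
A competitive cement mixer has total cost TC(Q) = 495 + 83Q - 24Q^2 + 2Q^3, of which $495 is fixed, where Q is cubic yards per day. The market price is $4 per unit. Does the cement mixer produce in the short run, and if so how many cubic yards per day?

Shut down

Variable cost is VC = 83Q - 24Q^2 + 2Q^3, so AVC = VC/Q = 83 - 24Q + 2Q^2 and MC = dTC/dQ = 83 - 48Q + 6Q^2.
AVC hits its minimum where MC = AVC, at Q = 6, giving min AVC = 83 - 24·6 + 2·6^2 = $11.
Since P = $4 < min AVC = $11, price fails to cover variable cost at any output.
Shutting down limits the loss to fixed cost, $495.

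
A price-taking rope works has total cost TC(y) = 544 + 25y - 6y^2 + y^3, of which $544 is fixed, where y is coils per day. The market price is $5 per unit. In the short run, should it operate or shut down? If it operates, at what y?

Shut down

Variable cost is VC = 25y - 6y^2 + y^3, so AVC = VC/y = 25 - 6y + y^2 and MC = dTC/dy = 25 - 12y + 3y^2.
The AVC parabola has its vertex at y = 6/2 = 3, where AVC = 25 - 6·3 + 3^2 = $16.
Since P = $5 < min AVC = $16, price fails to cover variable cost at any output.
The firm minimizes its loss by shutting down and losing only its fixed cost of $544.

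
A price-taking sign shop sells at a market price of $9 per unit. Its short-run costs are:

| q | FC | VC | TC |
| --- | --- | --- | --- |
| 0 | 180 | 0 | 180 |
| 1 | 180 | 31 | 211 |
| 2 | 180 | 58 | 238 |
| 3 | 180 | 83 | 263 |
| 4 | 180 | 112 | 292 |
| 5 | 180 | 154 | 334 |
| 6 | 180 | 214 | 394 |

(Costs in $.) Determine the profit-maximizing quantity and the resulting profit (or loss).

Profit at each row (π = 9q − TC): q=0: -180; q=1: -202; q=2: -220; q=3: -236; q=4: -256; q=5: -289; q=6: -340.
Profit is highest at q = 0. Equivalently, the lowest AVC in the table is 83/3 ≈ $27.67 at q = 3, and P = $9 falls below it — price never covers variable cost, so the firm shuts down and loses only its fixed cost.

q = 0 (shut down); profit = -$180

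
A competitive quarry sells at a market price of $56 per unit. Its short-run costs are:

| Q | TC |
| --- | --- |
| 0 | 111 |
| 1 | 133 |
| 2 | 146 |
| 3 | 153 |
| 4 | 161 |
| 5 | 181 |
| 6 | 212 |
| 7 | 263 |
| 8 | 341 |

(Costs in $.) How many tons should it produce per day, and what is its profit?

Profit at each row (π = 56Q − TC): Q=0: -111; Q=1: -77; Q=2: -34; Q=3: 15; Q=4: 63; Q=5: 99; Q=6: 124; Q=7: 129; Q=8: 107.
Profit is maximized at Q = 7. AVC there is 152/7 = $21.71 ≤ P, so producing beats shutting down (which would give -$111).

Q = 7; profit = $129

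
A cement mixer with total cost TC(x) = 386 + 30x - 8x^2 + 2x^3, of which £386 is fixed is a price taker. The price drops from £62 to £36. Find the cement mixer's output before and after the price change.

AVC = 30 - 8x + 2x^2, minimized at x = 2 where min AVC = £22. MC = 30 - 16x + 6x^2.
At P = £62 ≥ min AVC, set P = MC on the rising branch: x = 4.
At P = £36 ≥ min AVC, set P = MC: x = 3. The firm stays open but cuts output.

Output falls from 4 to 3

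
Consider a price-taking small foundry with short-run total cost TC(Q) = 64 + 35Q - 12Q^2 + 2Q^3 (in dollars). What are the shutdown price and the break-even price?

Shutdown price = $17; break-even price = $35

Shutdown price = min AVC. AVC = 35 - 12Q + 2Q^2, with vertex at Q = 3 and minimum $17.
ATC = 64/Q + 35 - 12Q + 2Q^2. Setting dATC/dQ = −64/Q^2 − 12 + 4Q = 0 gives Q = 4 (since 4·4^3 − 12·4^2 = 64).
min ATC = 64/4 + 35 − 12·4 + 2·4^2 = $35. That is the break-even price.
Between these two prices the firm operates at a loss; above $35 it earns a profit.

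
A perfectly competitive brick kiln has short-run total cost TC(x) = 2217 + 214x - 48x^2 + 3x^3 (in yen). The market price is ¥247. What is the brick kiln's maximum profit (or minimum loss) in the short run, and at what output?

Profit = -¥39 at x = 11

AVC = 214 - 48x + 3x^2 has its minimum ¥22 at x = 8; price ¥247 clears that bar, so the firm operates.
With MC = 214 - 96x + 9x^2, P = MC on the upward-sloping part at x* = 11.
TR = 247·11 = 2717. TC = 2217 + 539 = 2756. Profit = 2717 − 2756 = -¥39.
Shutting down would mean losing the fixed cost of ¥2217, so operating at a loss of ¥39 is better by ¥2178.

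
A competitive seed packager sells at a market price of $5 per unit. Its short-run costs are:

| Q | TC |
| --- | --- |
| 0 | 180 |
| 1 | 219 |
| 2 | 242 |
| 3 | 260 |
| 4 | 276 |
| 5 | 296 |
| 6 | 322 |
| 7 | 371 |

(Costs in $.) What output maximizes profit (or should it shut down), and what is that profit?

Compute π = P·Q − TC at each output: Q=0: -180; Q=1: -214; Q=2: -232; Q=3: -245; Q=4: -256; Q=5: -271; Q=6: -292; Q=7: -336.
Profit is highest at Q = 0. Equivalently, the lowest AVC in the table is 116/5 ≈ $23.20 at Q = 5, and P = $5 falls below it — price never covers variable cost, so the firm shuts down and loses only its fixed cost.

Q = 0 (shut down); profit = -$180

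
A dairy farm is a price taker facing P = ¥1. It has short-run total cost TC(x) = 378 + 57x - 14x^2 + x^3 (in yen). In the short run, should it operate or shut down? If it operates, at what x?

From TC, MC = TC'(x) = 57 - 28x + 3x^2 and AVC = VC/x = 57 - 14x + x^2.
AVC hits its minimum where MC = AVC, at x = 7, giving min AVC = 57 - 14·7 + 7^2 = ¥8.
P = ¥1 lies below min AVC = ¥8; no output level covers variable cost.
Best response: produce nothing and absorb the ¥378 fixed cost.

Shut down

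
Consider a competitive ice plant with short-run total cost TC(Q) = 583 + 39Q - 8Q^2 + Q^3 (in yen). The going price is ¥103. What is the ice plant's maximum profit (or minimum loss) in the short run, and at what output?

AVC = 39 - 8Q + Q^2; min AVC = ¥23 at Q = 4. Since P = ¥103 ≥ min AVC, the firm produces.
With MC = 39 - 16Q + 3Q^2, P = MC on the upward-sloping part at Q* = 8.
TR = 103·8 = 824. TC = 583 + 312 = 895. Profit = 824 − 895 = -¥71.
That loss of ¥71 beats the ¥583 the firm would lose by shutting down; producing recovers ¥512 of fixed cost.

Profit = -¥71 at Q = 8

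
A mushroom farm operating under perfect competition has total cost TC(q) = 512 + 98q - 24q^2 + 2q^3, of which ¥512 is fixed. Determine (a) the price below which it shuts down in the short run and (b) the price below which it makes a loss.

Shutdown price = ¥26; break-even price = ¥98

Shutdown price = min AVC. AVC = 98 - 24q + 2q^2, with vertex at q = 6 and minimum ¥26.
ATC = 512/q + 98 - 24q + 2q^2. Setting dATC/dq = −512/q^2 − 24 + 4q = 0 gives q = 8 (since 4·8^3 − 24·8^2 = 512).
min ATC = 512/8 + 98 − 24·8 + 2·8^2 = ¥98. That is the break-even price.
Between these two prices the firm operates at a loss; above ¥98 it earns a profit.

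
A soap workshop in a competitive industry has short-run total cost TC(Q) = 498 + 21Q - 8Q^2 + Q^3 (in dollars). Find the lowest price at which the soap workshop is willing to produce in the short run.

The firm shuts down when price falls below the minimum of average variable cost. AVC = VC/Q = 21 - 8Q + Q^2.
At the minimum of AVC, MC = AVC. MC = 21 - 16Q + 3Q^2; setting MC = AVC gives 2Q^2 - 8Q = 0, so Q = 4. min AVC = 5.
The firm shuts down for any P below $5.

$5 per unit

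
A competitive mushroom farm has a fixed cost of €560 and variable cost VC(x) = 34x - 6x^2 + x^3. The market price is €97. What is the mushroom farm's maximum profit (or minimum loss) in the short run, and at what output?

AVC = 34 - 6x + x^2; min AVC = €25 at x = 3. Since P = €97 ≥ min AVC, the firm produces.
MC = 34 - 12x + 3x^2. Setting P = MC and taking the root on the rising branch gives x* = 7.
TR = 97·7 = 679. TC = 560 + 287 = 847. Profit = 679 − 847 = -€168.
Shutting down would mean losing the fixed cost of €560, so operating at a loss of €168 is better by €392.

Profit = -€168 at x = 7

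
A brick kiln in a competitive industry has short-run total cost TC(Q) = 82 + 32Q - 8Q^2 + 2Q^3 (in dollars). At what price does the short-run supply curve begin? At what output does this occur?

The shutdown price is the minimum of AVC. VC = 32Q - 8Q^2 + 2Q^3, so AVC = 32 - 8Q + 2Q^2.
At the minimum of AVC, MC = AVC. MC = 32 - 16Q + 6Q^2; setting MC = AVC gives 4Q^2 - 8Q = 0, so Q = 2. min AVC = 24.
So the shutdown price is $24.

$24 per unit, at Q = 2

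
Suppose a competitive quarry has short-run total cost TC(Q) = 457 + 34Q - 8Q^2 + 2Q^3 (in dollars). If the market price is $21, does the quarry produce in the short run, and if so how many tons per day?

From TC, MC = TC'(Q) = 34 - 16Q + 6Q^2 and AVC = VC/Q = 34 - 8Q + 2Q^2.
The AVC parabola has its vertex at Q = 8/4 = 2, where AVC = 34 - 8·2 + 2·2^2 = $26.
With P < min AVC ($21 < $26), every unit sold adds to the loss.
The firm minimizes its loss by shutting down and losing only its fixed cost of $457.

Shut down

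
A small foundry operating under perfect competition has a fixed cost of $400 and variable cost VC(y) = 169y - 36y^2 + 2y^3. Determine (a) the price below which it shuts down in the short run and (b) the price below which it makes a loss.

AVC = 169 - 36y + 2y^2; minimized at y = 9, giving min AVC = $7. That is the shutdown price.
ATC = 400/y + 169 - 36y + 2y^2. Setting dATC/dy = −400/y^2 − 36 + 4y = 0 gives y = 10 (since 4·10^3 − 36·10^2 = 400).
min ATC = 400/10 + 169 − 36·10 + 2·10^2 = $49. That is the break-even price.
Between these two prices the firm operates at a loss; above $49 it earns a profit.

Shutdown price = $7; break-even price = $49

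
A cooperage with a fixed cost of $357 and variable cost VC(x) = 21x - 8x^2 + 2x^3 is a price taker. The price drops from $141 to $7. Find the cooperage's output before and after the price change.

Output falls from 6 to 0 (the firm shuts down)

MC = 21 - 16x + 6x^2; the shutdown threshold is min AVC = $13 (at x = 2).
At P = $141 ≥ min AVC, set P = MC on the rising branch: x = 6.
At P = $7 < min AVC = $13, price no longer covers variable cost at any output, so the firm shuts down: x = 0.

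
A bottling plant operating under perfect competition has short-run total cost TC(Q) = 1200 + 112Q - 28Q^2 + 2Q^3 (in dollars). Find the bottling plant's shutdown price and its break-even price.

AVC = 112 - 28Q + 2Q^2; minimized at Q = 7, giving min AVC = $14. That is the shutdown price.
ATC = 1200/Q + 112 - 28Q + 2Q^2. Setting dATC/dQ = −1200/Q^2 − 28 + 4Q = 0 gives Q = 10 (since 4·10^3 − 28·10^2 = 1200).
min ATC = 1200/10 + 112 − 28·10 + 2·10^2 = $152. That is the break-even price.
For $14 ≤ P < $152 the firm produces at a loss; below $14 it shuts down.

Shutdown price = $14; break-even price = $152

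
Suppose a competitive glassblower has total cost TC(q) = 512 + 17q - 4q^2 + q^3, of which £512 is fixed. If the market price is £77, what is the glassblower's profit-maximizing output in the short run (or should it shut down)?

Produce at q = 6

Strip out fixed cost: VC = 17q - 4q^2 + q^3. Then AVC = 17 - 4q + q^2 and MC = 17 - 8q + 3q^2.
AVC hits its minimum where MC = AVC, at q = 2, giving min AVC = 17 - 4·2 + 2^2 = £13.
P = £77 exceeds min AVC = £13, so the firm stays open.
P = MC gives -60 - 8q + 3q^2 = 0, with roots -10/3 and 6. Take the larger (rising MC): q* = 6.
Check: AVC at q = 6 is £29 ≤ P, so revenue covers variable cost.
Profit = P·q − TC = 77·6 − 686 = -£224, a loss, but smaller than the £512 fixed cost the firm would lose by shutting down.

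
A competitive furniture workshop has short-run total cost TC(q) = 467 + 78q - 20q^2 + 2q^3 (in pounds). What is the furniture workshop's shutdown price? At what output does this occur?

£28 per unit, at q = 5

The shutdown price is the minimum of AVC. VC = 78q - 20q^2 + 2q^3, so AVC = 78 - 20q + 2q^2.
At the minimum of AVC, MC = AVC. MC = 78 - 40q + 6q^2; setting MC = AVC gives 4q^2 - 20q = 0, so q = 5. min AVC = 28.
The firm shuts down for any P below £28.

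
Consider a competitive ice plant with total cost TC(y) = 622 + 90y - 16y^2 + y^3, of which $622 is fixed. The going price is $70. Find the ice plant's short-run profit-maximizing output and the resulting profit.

AVC = 90 - 16y + y^2; min AVC = $26 at y = 8. Since P = $70 ≥ min AVC, the firm produces.
With MC = 90 - 32y + 3y^2, P = MC on the upward-sloping part at y* = 10.
TR = 70·10 = 700. TC = 622 + 300 = 922. Profit = 700 − 922 = -$222.
By producing, the firm covers all variable cost plus $400 of fixed cost; shutting down would lose the full $622.

Profit = -$222 at y = 10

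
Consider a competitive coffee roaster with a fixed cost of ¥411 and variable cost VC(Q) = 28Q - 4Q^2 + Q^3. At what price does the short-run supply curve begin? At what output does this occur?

The firm shuts down when price falls below the minimum of average variable cost. AVC = VC/Q = 28 - 4Q + Q^2.
At the minimum of AVC, MC = AVC. MC = 28 - 8Q + 3Q^2; setting MC = AVC gives 2Q^2 - 4Q = 0, so Q = 2. min AVC = 24.
So the shutdown price is ¥24.

¥24 per unit, at Q = 2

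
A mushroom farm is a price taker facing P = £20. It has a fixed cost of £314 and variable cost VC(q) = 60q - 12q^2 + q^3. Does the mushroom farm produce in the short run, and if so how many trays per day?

Shut down

Strip out fixed cost: VC = 60q - 12q^2 + q^3. Then AVC = 60 - 12q + q^2 and MC = 60 - 24q + 3q^2.
AVC is minimized where dAVC/dq = -12 + 2q = 0, at q = 6; min AVC = 60 - 12·6 + 6^2 = £24.
P = £20 lies below min AVC = £24; no output level covers variable cost.
The firm minimizes its loss by shutting down and losing only its fixed cost of £314.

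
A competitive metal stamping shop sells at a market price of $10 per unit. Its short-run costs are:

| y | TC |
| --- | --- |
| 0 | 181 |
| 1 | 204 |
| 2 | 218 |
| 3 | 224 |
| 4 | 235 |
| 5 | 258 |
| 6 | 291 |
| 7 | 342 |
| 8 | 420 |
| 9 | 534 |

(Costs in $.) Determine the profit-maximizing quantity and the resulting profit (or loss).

y = 0 (shut down); profit = -$181

Compute π = P·y − TC at each output: y=0: -181; y=1: -194; y=2: -198; y=3: -194; y=4: -195; y=5: -208; y=6: -231; y=7: -272; y=8: -340; y=9: -444.
Profit is highest at y = 0. Equivalently, the lowest AVC in the table is 54/4 ≈ $13.50 at y = 4, and P = $10 falls below it — price never covers variable cost, so the firm shuts down and loses only its fixed cost.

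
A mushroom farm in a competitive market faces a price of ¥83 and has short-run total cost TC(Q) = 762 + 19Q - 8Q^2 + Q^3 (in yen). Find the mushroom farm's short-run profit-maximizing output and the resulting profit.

AVC = 19 - 8Q + Q^2 has its minimum ¥3 at Q = 4; price ¥83 clears that bar, so the firm operates.
MC = 19 - 16Q + 3Q^2. Setting P = MC and taking the root on the rising branch gives Q* = 8.
TR = 83·8 = 664. TC = 762 + 152 = 914. Profit = 664 − 914 = -¥250.
That loss of ¥250 beats the ¥762 the firm would lose by shutting down; producing recovers ¥512 of fixed cost.

Profit = -¥250 at Q = 8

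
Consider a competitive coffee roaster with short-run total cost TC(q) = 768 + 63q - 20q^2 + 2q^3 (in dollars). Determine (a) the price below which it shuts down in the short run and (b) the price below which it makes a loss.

Shutdown price = $13; break-even price = $127

Shutdown price = min AVC. AVC = 63 - 20q + 2q^2, with vertex at q = 5 and minimum $13.
ATC = 768/q + 63 - 20q + 2q^2. Setting dATC/dq = −768/q^2 − 20 + 4q = 0 gives q = 8 (since 4·8^3 − 20·8^2 = 768).
min ATC = 768/8 + 63 − 20·8 + 2·8^2 = $127. That is the break-even price.
Between these two prices the firm operates at a loss; above $127 it earns a profit.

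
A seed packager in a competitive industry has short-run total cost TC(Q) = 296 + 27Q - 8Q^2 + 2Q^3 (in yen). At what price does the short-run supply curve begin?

¥19 per unit

Short-run supply begins at min AVC. From VC = 27Q - 8Q^2 + 2Q^3, AVC = 27 - 8Q + 2Q^2.
At the minimum of AVC, MC = AVC. MC = 27 - 16Q + 6Q^2; setting MC = AVC gives 4Q^2 - 8Q = 0, so Q = 2. min AVC = 19.
The firm shuts down for any P below ¥19.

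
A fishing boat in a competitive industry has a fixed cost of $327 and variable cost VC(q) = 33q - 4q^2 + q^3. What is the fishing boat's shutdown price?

$29 per unit

Short-run supply begins at min AVC. From VC = 33q - 4q^2 + q^3, AVC = 33 - 4q + q^2.
At the minimum of AVC, MC = AVC. MC = 33 - 8q + 3q^2; setting MC = AVC gives 2q^2 - 4q = 0, so q = 2. min AVC = 29.
So the shutdown price is $29.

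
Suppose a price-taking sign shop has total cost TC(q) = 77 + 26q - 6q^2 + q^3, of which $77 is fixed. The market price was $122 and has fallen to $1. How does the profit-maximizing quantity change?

MC = 26 - 12q + 3q^2; the shutdown threshold is min AVC = $17 (at q = 3).
With P = $122 above the shutdown price, P = MC gives q = 8.
At P = $1 < min AVC = $17, price no longer covers variable cost at any output, so the firm shuts down: q = 0.

Output falls from 8 to 0 (the firm shuts down)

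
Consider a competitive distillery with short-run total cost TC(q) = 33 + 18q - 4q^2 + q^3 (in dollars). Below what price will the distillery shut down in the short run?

The shutdown price is the minimum of AVC. VC = 18q - 4q^2 + q^3, so AVC = 18 - 4q + q^2.
At the minimum of AVC, MC = AVC. MC = 18 - 8q + 3q^2; setting MC = AVC gives 2q^2 - 4q = 0, so q = 2. min AVC = 14.
For P < $14 the firm produces nothing.

$14 per unit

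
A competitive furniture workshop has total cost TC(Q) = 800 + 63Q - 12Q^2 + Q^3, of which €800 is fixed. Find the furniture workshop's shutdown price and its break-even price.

AVC = 63 - 12Q + Q^2; minimized at Q = 6, giving min AVC = €27. That is the shutdown price.
ATC = 800/Q + 63 - 12Q + Q^2. Setting dATC/dQ = −800/Q^2 − 12 + 2Q = 0 gives Q = 10 (since 2·10^3 − 12·10^2 = 800).
min ATC = 800/10 + 63 − 12·10 + 10^2 = €123. That is the break-even price.
Between these two prices the firm operates at a loss; above €123 it earns a profit.

Shutdown price = €27; break-even price = €123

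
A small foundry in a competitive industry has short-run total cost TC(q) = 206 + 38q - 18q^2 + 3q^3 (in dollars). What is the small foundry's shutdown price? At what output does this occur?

The firm shuts down when price falls below the minimum of average variable cost. AVC = VC/q = 38 - 18q + 3q^2.
At the minimum of AVC, MC = AVC. MC = 38 - 36q + 9q^2; setting MC = AVC gives 6q^2 - 18q = 0, so q = 3. min AVC = 11.
For P < $11 the firm produces nothing.

$11 per unit, at q = 3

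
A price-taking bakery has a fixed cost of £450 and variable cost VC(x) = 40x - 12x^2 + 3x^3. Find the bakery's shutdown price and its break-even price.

Shutdown price = min AVC. AVC = 40 - 12x + 3x^2, with vertex at x = 2 and minimum £28.
ATC = 450/x + 40 - 12x + 3x^2. Setting dATC/dx = −450/x^2 − 12 + 6x = 0 gives x = 5 (since 6·5^3 − 12·5^2 = 450).
min ATC = 450/5 + 40 − 12·5 + 3·5^2 = £145. That is the break-even price.
For £28 ≤ P < £145 the firm produces at a loss; below £28 it shuts down.

Shutdown price = £28; break-even price = £145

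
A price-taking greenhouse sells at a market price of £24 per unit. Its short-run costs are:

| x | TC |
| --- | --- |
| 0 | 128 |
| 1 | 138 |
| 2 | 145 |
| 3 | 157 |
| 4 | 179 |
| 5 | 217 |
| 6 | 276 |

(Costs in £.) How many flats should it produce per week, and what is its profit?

Tabulate TR − TC: x=0: -128; x=1: -114; x=2: -97; x=3: -85; x=4: -83; x=5: -97; x=6: -132.
Profit is maximized at x = 4. AVC there is 51/4 = £12.75 ≤ P, so producing beats shutting down (which would give -£128).

x = 4; profit = -£83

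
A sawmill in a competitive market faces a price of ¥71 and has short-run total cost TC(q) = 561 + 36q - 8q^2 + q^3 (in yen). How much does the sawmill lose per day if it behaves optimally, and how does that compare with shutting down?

AVC = 36 - 8q + q^2; min AVC = ¥20 at q = 4. Since P = ¥71 ≥ min AVC, the firm produces.
MC = 36 - 16q + 3q^2. Setting P = MC and taking the root on the rising branch gives q* = 7.
TR = 71·7 = 497. TC = 561 + 203 = 764. Profit = 497 − 764 = -¥267.
By producing, the firm covers all variable cost plus ¥294 of fixed cost; shutting down would lose the full ¥561.

Profit = -¥267 at q = 7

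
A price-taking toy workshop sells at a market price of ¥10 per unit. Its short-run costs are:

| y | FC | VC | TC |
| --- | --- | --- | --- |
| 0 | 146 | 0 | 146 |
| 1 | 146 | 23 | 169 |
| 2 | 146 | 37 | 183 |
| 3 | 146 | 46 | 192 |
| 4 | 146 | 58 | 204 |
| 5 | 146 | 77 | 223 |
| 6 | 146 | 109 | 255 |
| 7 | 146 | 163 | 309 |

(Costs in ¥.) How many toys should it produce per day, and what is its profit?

y = 0 (shut down); profit = -¥146

Tabulate TR − TC: y=0: -146; y=1: -159; y=2: -163; y=3: -162; y=4: -164; y=5: -173; y=6: -195; y=7: -239.
Profit is highest at y = 0. Equivalently, the lowest AVC in the table is 58/4 ≈ ¥14.50 at y = 4, and P = ¥10 falls below it — price never covers variable cost, so the firm shuts down and loses only its fixed cost.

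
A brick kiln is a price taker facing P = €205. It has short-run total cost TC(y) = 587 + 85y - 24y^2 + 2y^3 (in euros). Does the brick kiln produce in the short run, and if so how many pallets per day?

Strip out fixed cost: VC = 85y - 24y^2 + 2y^3. Then AVC = 85 - 24y + 2y^2 and MC = 85 - 48y + 6y^2.
AVC is minimized where dAVC/dy = -24 + 4y = 0, at y = 6; min AVC = 85 - 24·6 + 2·6^2 = €13.
Because €205 ≥ €13, revenue can cover variable cost; the firm operates.
Set P = MC: 205 = 85 - 48y + 6y^2 → -120 - 48y + 6y^2 = 0. The roots are y = -2 and y = 10; the profit-maximizing output is on the rising part of MC, so y* = 10.
Check: AVC at y = 10 is €45 ≤ P, so revenue covers variable cost.
Profit = P·y − TC = 205·10 − 1037 = €1013.

Produce at y = 10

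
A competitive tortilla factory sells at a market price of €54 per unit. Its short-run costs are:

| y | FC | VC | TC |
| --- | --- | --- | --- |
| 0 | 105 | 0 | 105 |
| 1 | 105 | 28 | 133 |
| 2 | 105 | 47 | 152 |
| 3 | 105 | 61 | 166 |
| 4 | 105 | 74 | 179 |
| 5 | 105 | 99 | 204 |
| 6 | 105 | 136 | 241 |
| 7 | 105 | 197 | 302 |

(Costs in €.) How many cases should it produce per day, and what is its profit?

y = 6; profit = €83

Compute π = P·y − TC at each output: y=0: -105; y=1: -79; y=2: -44; y=3: -4; y=4: 37; y=5: 66; y=6: 83; y=7: 76.
Profit is maximized at y = 6. AVC there is 136/6 = €22.67 ≤ P, so producing beats shutting down (which would give -€105).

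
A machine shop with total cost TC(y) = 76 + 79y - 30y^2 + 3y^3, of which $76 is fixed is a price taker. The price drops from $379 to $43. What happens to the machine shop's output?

AVC = 79 - 30y + 3y^2, minimized at y = 5 where min AVC = $4. MC = 79 - 60y + 9y^2.
At P = $379 ≥ min AVC, set P = MC on the rising branch: y = 10.
At P = $43 ≥ min AVC, set P = MC: y = 6. The firm stays open but cuts output.

Output falls from 10 to 6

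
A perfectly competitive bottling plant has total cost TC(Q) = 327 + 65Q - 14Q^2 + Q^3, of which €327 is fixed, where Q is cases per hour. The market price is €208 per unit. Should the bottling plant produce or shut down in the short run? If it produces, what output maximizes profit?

Strip out fixed cost: VC = 65Q - 14Q^2 + Q^3. Then AVC = 65 - 14Q + Q^2 and MC = 65 - 28Q + 3Q^2.
The AVC parabola has its vertex at Q = 14/2 = 7, where AVC = 65 - 14·7 + 7^2 = €16.
Since P = €208 ≥ min AVC = €16, price covers variable cost and the firm should produce.
P = MC gives -143 - 28Q + 3Q^2 = 0, with roots -11/3 and 13. Take the larger (rising MC): Q* = 13.
Check: AVC at Q = 13 is €52 ≤ P, so revenue covers variable cost.
Profit = P·Q − TC = 208·13 − 1003 = €1701.

Produce at Q = 13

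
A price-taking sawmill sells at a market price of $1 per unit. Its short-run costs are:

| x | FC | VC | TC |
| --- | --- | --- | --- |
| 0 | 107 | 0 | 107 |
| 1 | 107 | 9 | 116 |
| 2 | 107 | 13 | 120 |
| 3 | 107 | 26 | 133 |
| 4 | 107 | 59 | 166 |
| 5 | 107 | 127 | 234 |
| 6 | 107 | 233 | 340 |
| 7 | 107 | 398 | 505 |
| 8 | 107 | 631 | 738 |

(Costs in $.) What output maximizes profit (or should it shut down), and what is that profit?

x = 0 (shut down); profit = -$107

Tabulate TR − TC: x=0: -107; x=1: -115; x=2: -118; x=3: -130; x=4: -162; x=5: -229; x=6: -334; x=7: -498; x=8: -730.
Profit is highest at x = 0. Equivalently, the lowest AVC in the table is 13/2 ≈ $6.50 at x = 2, and P = $1 falls below it — price never covers variable cost, so the firm shuts down and loses only its fixed cost.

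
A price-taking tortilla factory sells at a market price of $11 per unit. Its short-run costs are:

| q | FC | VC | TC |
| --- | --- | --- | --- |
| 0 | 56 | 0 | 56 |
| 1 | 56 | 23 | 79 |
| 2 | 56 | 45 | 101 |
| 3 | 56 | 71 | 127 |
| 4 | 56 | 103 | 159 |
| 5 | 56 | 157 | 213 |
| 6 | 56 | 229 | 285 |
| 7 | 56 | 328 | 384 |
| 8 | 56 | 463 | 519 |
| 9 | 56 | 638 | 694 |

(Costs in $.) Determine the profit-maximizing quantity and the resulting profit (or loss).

q = 0 (shut down); profit = -$56

Profit at each row (π = 11q − TC): q=0: -56; q=1: -68; q=2: -79; q=3: -94; q=4: -115; q=5: -158; q=6: -219; q=7: -307; q=8: -431; q=9: -595.
Profit is highest at q = 0. Equivalently, the lowest AVC in the table is 45/2 ≈ $22.50 at q = 2, and P = $11 falls below it — price never covers variable cost, so the firm shuts down and loses only its fixed cost.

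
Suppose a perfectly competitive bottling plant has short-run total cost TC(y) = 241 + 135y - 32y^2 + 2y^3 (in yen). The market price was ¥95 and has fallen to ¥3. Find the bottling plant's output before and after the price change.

AVC = 135 - 32y + 2y^2, minimized at y = 8 where min AVC = ¥7. MC = 135 - 64y + 6y^2.
With P = ¥95 above the shutdown price, P = MC gives y = 10.
At P = ¥3 < min AVC = ¥7, price no longer covers variable cost at any output, so the firm shuts down: y = 0.

Output falls from 10 to 0 (the firm shuts down)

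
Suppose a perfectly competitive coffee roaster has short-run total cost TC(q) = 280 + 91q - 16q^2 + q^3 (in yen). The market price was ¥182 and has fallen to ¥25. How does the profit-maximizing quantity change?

AVC = 91 - 16q + q^2, minimized at q = 8 where min AVC = ¥27. MC = 91 - 32q + 3q^2.
With P = ¥182 above the shutdown price, P = MC gives q = 13.
At P = ¥25 < min AVC = ¥27, price no longer covers variable cost at any output, so the firm shuts down: q = 0.

Output falls from 13 to 0 (the firm shuts down)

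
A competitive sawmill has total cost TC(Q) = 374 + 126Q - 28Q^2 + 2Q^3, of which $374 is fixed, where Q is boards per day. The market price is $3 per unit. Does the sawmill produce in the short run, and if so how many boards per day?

From TC, MC = TC'(Q) = 126 - 56Q + 6Q^2 and AVC = VC/Q = 126 - 28Q + 2Q^2.
AVC is minimized where dAVC/dQ = -28 + 4Q = 0, at Q = 7; min AVC = 126 - 28·7 + 2·7^2 = $28.
Since P = $3 < min AVC = $28, price fails to cover variable cost at any output.
The firm minimizes its loss by shutting down and losing only its fixed cost of $374.

Shut down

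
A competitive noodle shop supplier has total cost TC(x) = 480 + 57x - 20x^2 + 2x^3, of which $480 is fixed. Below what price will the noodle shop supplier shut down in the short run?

$7 per unit

Short-run supply begins at min AVC. From VC = 57x - 20x^2 + 2x^3, AVC = 57 - 20x + 2x^2.
At the minimum of AVC, MC = AVC. MC = 57 - 40x + 6x^2; setting MC = AVC gives 4x^2 - 20x = 0, so x = 5. min AVC = 7.
So the shutdown price is $7.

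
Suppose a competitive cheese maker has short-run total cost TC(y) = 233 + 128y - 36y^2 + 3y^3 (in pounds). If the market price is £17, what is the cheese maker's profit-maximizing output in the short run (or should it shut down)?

Shut down

Strip out fixed cost: VC = 128y - 36y^2 + 3y^3. Then AVC = 128 - 36y + 3y^2 and MC = 128 - 72y + 9y^2.
The AVC parabola has its vertex at y = 36/6 = 6, where AVC = 128 - 36·6 + 3·6^2 = £20.
Since P = £17 < min AVC = £20, price fails to cover variable cost at any output.
Shutting down limits the loss to fixed cost, £233.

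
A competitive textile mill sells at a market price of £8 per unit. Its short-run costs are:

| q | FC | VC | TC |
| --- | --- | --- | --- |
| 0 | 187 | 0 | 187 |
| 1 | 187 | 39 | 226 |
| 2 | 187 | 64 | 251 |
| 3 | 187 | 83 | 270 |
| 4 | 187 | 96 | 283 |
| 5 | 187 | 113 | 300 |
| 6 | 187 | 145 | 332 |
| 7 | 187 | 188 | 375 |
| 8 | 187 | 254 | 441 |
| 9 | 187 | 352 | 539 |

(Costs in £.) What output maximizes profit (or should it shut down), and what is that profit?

Tabulate TR − TC: q=0: -187; q=1: -218; q=2: -235; q=3: -246; q=4: -251; q=5: -260; q=6: -284; q=7: -319; q=8: -377; q=9: -467.
Profit is highest at q = 0. Equivalently, the lowest AVC in the table is 113/5 ≈ £22.60 at q = 5, and P = £8 falls below it — price never covers variable cost, so the firm shuts down and loses only its fixed cost.

q = 0 (shut down); profit = -£187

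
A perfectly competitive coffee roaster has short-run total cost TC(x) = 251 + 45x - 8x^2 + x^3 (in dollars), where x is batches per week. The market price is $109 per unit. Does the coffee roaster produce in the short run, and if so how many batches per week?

Produce at x = 8

Variable cost is VC = 45x - 8x^2 + x^3, so AVC = VC/x = 45 - 8x + x^2 and MC = dTC/dx = 45 - 16x + 3x^2.
AVC hits its minimum where MC = AVC, at x = 4, giving min AVC = 45 - 8·4 + 4^2 = $29.
Because $109 ≥ $29, revenue can cover variable cost; the firm operates.
P = MC gives -64 - 16x + 3x^2 = 0, with roots -8/3 and 8. Take the larger (rising MC): x* = 8.
Check: AVC at x = 8 is $45 ≤ P, so revenue covers variable cost.
Profit = P·x − TC = 109·8 − 611 = $261.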